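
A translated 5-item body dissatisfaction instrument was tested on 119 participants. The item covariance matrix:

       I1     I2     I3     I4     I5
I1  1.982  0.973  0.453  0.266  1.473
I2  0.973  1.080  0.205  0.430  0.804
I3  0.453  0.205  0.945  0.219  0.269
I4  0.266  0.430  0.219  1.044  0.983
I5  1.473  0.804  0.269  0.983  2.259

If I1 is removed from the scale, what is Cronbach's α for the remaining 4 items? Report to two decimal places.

Remaining items: I2, I3, I4, I5 (k = 4).
Σσ²ᵢ = 1.080 + 0.945 + 1.044 + 2.259 = 5.328
Var(T) = 5.328 + 2 × 2.910 = 11.148
α (item deleted) = (4/3)·(1 − 5.328/11.148) = 0.70

Cronbach's α = 0.70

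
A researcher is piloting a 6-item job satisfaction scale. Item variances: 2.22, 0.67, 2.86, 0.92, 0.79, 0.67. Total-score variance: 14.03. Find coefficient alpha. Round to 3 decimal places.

Σσ²ᵢ = 2.22 + 0.67 + 2.86 + 0.92 + 0.79 + 0.67 = 8.13
α = (k/(k−1))·(1 − Σσ²ᵢ/σ²_T) = (6/5)·(1 − 8.13/14.03) = 0.505

α = 0.505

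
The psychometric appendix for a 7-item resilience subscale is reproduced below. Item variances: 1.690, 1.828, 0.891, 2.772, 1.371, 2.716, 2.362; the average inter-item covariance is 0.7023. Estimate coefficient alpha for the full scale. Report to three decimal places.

Σσᵢ² = 1.690 + 1.828 + 0.891 + 2.772 + 1.371 + 2.716 + 2.362 = 13.630
Sum of the 21 distinct covariances = 21 × 0.7023 = 14.7483
Var(T) = Σσᵢ² + 2·Σcov = 13.630 + 2 × 14.7483 = 43.1266
α = (7/6)·(1 − 13.630/43.1266) = 0.798

coefficient alpha = 0.798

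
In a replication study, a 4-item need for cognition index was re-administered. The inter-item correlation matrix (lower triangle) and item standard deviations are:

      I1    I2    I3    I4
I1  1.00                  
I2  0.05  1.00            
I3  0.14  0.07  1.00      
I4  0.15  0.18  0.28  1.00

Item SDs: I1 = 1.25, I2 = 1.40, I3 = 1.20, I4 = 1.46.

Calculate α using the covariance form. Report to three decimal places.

Σσ²ᵢ = 1.25² + 1.40² + 1.20² + 1.46² = 7.0941
Covariances σ_ij = r_ij · s_i · s_j:
  σ(I1,I2) = 0.05 × 1.25 × 1.40 = 0.0875
  σ(I1,I3) = 0.14 × 1.25 × 1.20 = 0.2100
  σ(I1,I4) = 0.15 × 1.25 × 1.46 = 0.2737
  σ(I2,I3) = 0.07 × 1.40 × 1.20 = 0.1176
  σ(I2,I4) = 0.18 × 1.40 × 1.46 = 0.3679
  σ(I3,I4) = 0.28 × 1.20 × 1.46 = 0.4906
σ²_T = Σσ²ᵢ + 2·Σσ_ij = 7.0941 + 2 × 1.5473 = 10.1887
α = (4/3)·(1 − 7.0941/10.1887) = 0.405

α = 0.405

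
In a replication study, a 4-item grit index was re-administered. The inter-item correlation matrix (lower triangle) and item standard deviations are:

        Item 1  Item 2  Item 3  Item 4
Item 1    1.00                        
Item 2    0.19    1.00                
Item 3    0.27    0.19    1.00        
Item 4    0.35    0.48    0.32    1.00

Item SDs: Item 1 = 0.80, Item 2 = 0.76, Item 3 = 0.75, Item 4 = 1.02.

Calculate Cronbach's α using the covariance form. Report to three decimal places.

Cronbach's α = 0.637

Σσ²ᵢ = 0.80² + 0.76² + 0.75² + 1.02² = 2.8205
Covariances σ_ij = r_ij · s_i · s_j:
  σ(Item 1,Item 2) = 0.19 × 0.80 × 0.76 = 0.1155
  σ(Item 1,Item 3) = 0.27 × 0.80 × 0.75 = 0.1620
  σ(Item 1,Item 4) = 0.35 × 0.80 × 1.02 = 0.2856
  σ(Item 2,Item 3) = 0.19 × 0.76 × 0.75 = 0.1083
  σ(Item 2,Item 4) = 0.48 × 0.76 × 1.02 = 0.3721
  σ(Item 3,Item 4) = 0.32 × 0.75 × 1.02 = 0.2448
σ²_T = Σσ²ᵢ + 2·Σσ_ij = 2.8205 + 2 × 1.2883 = 5.3971
α = (4/3)·(1 − 2.8205/5.3971) = 0.637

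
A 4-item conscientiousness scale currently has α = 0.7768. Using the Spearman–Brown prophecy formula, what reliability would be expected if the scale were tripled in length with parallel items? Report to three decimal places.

Length factor m = 3
α' = m·α / (1 + (m−1)·α)
   = 3 × 0.7768 / (1 + (3 − 1) × 0.7768)
   = 2.3304 / 2.5536 = 0.913

predicted reliability = 0.913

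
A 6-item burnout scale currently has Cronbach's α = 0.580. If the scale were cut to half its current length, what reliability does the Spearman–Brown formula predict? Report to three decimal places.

predicted reliability = 0.408

Length factor m = 1/2
α' = m·α / (1 − (1−m)·α)
   = 1/2 × 0.580 / (1 − (1 − 1/2) × 0.580)
   = 0.2900 / 0.7100 = 0.408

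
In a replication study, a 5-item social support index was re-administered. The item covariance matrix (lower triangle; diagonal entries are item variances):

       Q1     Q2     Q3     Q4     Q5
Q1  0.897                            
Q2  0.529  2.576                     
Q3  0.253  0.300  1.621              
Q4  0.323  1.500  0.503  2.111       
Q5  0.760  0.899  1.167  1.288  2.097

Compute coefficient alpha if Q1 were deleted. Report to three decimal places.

α = 0.765

Remaining items: Q2, Q3, Q4, Q5 (k = 4).
ΣVar(i) = 2.576 + 1.621 + 2.111 + 2.097 = 8.405
total variance = 8.405 + 2 × 5.657 = 19.719
α (item deleted) = (4/3)·(1 − 8.405/19.719) = 0.765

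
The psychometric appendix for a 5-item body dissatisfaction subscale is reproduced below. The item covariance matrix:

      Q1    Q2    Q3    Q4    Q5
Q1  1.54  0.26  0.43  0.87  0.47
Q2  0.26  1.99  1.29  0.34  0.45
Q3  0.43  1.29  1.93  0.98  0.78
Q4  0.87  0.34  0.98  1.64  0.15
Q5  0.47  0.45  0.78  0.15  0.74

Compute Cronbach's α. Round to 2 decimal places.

α = 0.76

sum of item variances = 1.54 + 1.99 + 1.93 + 1.64 + 0.74 = 7.84
Sum of the distinct covariances = 6.02
total variance = 7.84 + 2 × 6.02 = 19.88
α = (k/(k−1))·(1 − sum of item variances/total variance) = (5/4)·(1 − 7.84/19.88) = 0.76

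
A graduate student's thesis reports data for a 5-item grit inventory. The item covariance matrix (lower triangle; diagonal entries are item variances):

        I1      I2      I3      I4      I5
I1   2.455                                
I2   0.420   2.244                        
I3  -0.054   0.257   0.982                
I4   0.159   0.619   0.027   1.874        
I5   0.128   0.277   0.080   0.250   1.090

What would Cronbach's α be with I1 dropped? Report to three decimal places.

Cronbach's α = 0.437

Remaining items: I2, I3, I4, I5 (k = 4).
sum of item variances = 2.244 + 0.982 + 1.874 + 1.090 = 6.190
σ²_T = 6.190 + 2 × 1.510 = 9.210
α (item deleted) = (4/3)·(1 − 6.190/9.210) = 0.437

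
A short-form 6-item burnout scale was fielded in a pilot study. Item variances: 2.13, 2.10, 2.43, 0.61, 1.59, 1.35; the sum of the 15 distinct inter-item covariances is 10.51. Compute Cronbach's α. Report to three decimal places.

α = 0.808

sum of item variances = 2.13 + 2.10 + 2.43 + 0.61 + 1.59 + 1.35 = 10.21
Sum of distinct covariances = 10.51
σ²_T = sum of item variances + 2·Σcov = 10.21 + 2 × 10.51 = 31.23
α = (6/5)·(1 − 10.21/31.23) = 0.808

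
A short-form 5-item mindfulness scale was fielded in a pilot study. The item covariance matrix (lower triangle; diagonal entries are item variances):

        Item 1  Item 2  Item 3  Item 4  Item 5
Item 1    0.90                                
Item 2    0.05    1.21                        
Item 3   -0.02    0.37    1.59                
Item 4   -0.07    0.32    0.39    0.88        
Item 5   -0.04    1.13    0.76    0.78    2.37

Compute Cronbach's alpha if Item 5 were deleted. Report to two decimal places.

α = 0.42

Remaining items: Item 1, Item 2, Item 3, Item 4 (k = 4).
sum of item variances = 0.90 + 1.21 + 1.59 + 0.88 = 4.58
Var(T) = 4.58 + 2 × 1.04 = 6.66
α (item deleted) = (4/3)·(1 − 4.58/6.66) = 0.42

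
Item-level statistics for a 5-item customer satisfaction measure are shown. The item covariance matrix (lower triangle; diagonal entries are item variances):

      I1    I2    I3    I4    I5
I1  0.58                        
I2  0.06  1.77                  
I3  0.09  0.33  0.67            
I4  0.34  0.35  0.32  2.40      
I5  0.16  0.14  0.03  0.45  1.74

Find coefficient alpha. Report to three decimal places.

coefficient alpha = 0.485

ΣVar(i) = 0.58 + 1.77 + 0.67 + 2.40 + 1.74 = 7.16
Sum of off-diagonal covariances = 2.27
σ²_T = 7.16 + 2 × 2.27 = 11.70
α = (k/(k−1))·(1 − ΣVar(i)/σ²_T) = (5/4)·(1 − 7.16/11.70) = 0.485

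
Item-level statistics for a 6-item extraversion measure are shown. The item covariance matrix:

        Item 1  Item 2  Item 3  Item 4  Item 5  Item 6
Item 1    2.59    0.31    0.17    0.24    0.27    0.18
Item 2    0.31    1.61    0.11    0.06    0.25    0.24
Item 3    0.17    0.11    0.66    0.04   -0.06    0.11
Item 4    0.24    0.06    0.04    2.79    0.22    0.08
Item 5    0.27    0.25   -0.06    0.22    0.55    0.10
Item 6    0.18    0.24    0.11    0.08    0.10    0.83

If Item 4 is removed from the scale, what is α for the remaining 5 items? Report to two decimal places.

α = 0.44

Remaining items: Item 1, Item 2, Item 3, Item 5, Item 6 (k = 5).
Σσ²ᵢ = 2.59 + 1.61 + 0.66 + 0.55 + 0.83 = 6.24
σ²_T = 6.24 + 2 × 1.68 = 9.60
α (item deleted) = (5/4)·(1 − 6.24/9.60) = 0.44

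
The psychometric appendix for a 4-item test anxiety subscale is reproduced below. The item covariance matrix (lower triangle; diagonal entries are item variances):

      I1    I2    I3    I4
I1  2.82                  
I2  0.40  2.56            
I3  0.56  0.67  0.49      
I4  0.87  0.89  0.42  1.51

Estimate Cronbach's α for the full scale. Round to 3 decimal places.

ΣVar(i) = 2.82 + 2.56 + 0.49 + 1.51 = 7.38
Σ_{i<j} σ_ij = 3.81
Var(T) = 7.38 + 2 × 3.81 = 15.00
α = (k/(k−1))·(1 − ΣVar(i)/Var(T)) = (4/3)·(1 − 7.38/15.00) = 0.677

α = 0.677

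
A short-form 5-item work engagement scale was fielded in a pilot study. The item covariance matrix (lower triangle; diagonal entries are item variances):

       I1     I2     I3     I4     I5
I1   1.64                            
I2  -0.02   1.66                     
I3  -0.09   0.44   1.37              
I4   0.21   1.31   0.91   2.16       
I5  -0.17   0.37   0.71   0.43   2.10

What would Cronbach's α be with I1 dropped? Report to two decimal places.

Remaining items: I2, I3, I4, I5 (k = 4).
ΣVar(i) = 1.66 + 1.37 + 2.16 + 2.10 = 7.29
total variance = 7.29 + 2 × 4.17 = 15.63
α (item deleted) = (4/3)·(1 − 7.29/15.63) = 0.71

Cronbach's α = 0.71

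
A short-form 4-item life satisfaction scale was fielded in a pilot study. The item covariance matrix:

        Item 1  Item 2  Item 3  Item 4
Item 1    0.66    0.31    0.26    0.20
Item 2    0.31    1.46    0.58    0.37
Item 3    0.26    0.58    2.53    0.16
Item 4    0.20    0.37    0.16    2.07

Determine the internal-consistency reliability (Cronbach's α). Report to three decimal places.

sum of item variances = 0.66 + 1.46 + 2.53 + 2.07 = 6.72
Sum of the distinct covariances = 1.88
σ²_total = 6.72 + 2 × 1.88 = 10.48
α = (k/(k−1))·(1 − sum of item variances/σ²_total) = (4/3)·(1 − 6.72/10.48) = 0.478

Cronbach's α = 0.478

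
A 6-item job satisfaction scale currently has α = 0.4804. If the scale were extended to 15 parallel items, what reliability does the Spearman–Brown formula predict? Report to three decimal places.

predicted reliability = 0.698

Length factor m = 15/6 = 2.5000
α' = m·α / (1 + (m−1)·α)
   = 15/6 × 0.4804 / (1 + (15/6 − 1) × 0.4804)
   = 1.2010 / 1.7206 = 0.698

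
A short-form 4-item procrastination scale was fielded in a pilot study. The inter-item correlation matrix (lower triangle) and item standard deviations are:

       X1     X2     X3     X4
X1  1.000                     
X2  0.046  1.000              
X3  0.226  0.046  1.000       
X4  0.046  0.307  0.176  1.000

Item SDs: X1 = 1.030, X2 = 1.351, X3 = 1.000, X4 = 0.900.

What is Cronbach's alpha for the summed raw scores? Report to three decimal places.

Cronbach's alpha = 0.379

Σσ²ᵢ = 1.030² + 1.351² + 1.000² + 0.900² = 4.6961
Covariances σ_ij = r_ij · s_i · s_j:
  σ(X1,X2) = 0.046 × 1.030 × 1.351 = 0.0640
  σ(X1,X3) = 0.226 × 1.030 × 1.000 = 0.2328
  σ(X1,X4) = 0.046 × 1.030 × 0.900 = 0.0426
  σ(X2,X3) = 0.046 × 1.351 × 1.000 = 0.0621
  σ(X2,X4) = 0.307 × 1.351 × 0.900 = 0.3733
  σ(X3,X4) = 0.176 × 1.000 × 0.900 = 0.1584
σ²_T = Σσ²ᵢ + 2·Σσ_ij = 4.6961 + 2 × 0.9332 = 6.5625
α = (4/3)·(1 − 4.6961/6.5625) = 0.379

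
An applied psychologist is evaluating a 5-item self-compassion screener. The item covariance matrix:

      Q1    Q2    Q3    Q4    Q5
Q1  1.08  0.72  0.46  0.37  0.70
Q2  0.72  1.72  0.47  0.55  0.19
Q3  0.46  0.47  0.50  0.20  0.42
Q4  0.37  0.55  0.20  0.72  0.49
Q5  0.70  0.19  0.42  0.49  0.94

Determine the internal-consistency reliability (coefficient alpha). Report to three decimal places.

Σσ²ᵢ = 1.08 + 1.72 + 0.50 + 0.72 + 0.94 = 4.96
Sum of the distinct covariances = 4.57
total variance = 4.96 + 2 × 4.57 = 14.10
α = (k/(k−1))·(1 − Σσ²ᵢ/total variance) = (5/4)·(1 − 4.96/14.10) = 0.810

α = 0.810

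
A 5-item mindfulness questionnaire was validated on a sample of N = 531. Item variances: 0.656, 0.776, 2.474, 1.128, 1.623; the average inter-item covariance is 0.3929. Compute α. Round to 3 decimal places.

ΣVar(i) = 0.656 + 0.776 + 2.474 + 1.128 + 1.623 = 6.657
Sum of the 10 distinct covariances = 10 × 0.3929 = 3.9290
σ²_total = ΣVar(i) + 2·Σcov = 6.657 + 2 × 3.9290 = 14.5150
α = (5/4)·(1 − 6.657/14.5150) = 0.677

α = 0.677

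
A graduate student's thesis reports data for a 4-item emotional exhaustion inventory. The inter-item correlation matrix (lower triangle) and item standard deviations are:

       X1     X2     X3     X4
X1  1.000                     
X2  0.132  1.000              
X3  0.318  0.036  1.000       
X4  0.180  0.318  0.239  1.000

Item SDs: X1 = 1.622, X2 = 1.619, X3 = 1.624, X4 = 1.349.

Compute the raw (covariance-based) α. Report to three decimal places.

α = 0.498

Σσ²ᵢ = 1.622² + 1.619² + 1.624² + 1.349² = 9.7092
Covariances σ_ij = r_ij · s_i · s_j:
  σ(X1,X2) = 0.132 × 1.622 × 1.619 = 0.3466
  σ(X1,X3) = 0.318 × 1.622 × 1.624 = 0.8377
  σ(X1,X4) = 0.180 × 1.622 × 1.349 = 0.3939
  σ(X2,X3) = 0.036 × 1.619 × 1.624 = 0.0947
  σ(X2,X4) = 0.318 × 1.619 × 1.349 = 0.6945
  σ(X3,X4) = 0.239 × 1.624 × 1.349 = 0.5236
σ²_T = Σσ²ᵢ + 2·Σσ_ij = 9.7092 + 2 × 2.8910 = 15.4912
α = (4/3)·(1 − 9.7092/15.4912) = 0.498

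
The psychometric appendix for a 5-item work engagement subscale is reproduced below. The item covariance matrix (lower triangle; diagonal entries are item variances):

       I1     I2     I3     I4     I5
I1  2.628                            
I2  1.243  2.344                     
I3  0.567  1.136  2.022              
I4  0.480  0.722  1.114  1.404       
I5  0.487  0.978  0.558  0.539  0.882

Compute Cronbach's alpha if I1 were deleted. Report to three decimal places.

Remaining items: I2, I3, I4, I5 (k = 4).
ΣVar(i) = 2.344 + 2.022 + 1.404 + 0.882 = 6.652
σ²_T = 6.652 + 2 × 5.047 = 16.746
α (item deleted) = (4/3)·(1 − 6.652/16.746) = 0.804

α = 0.804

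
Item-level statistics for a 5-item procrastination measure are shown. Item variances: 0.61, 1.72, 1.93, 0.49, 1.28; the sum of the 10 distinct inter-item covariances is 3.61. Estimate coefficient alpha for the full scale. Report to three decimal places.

ΣVar(i) = 0.61 + 1.72 + 1.93 + 0.49 + 1.28 = 6.03
Sum of distinct covariances = 3.61
Var(T) = ΣVar(i) + 2·Σcov = 6.03 + 2 × 3.61 = 13.25
α = (5/4)·(1 − 6.03/13.25) = 0.681

α = 0.681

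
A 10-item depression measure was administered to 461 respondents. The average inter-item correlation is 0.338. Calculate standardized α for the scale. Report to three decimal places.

Standardized α = k·r̄ / (1 + (k−1)·r̄) = 10 × 0.338 / (1 + 9 × 0.338)
  = 3.3800 / 4.0420 = 0.836

standardized α = 0.836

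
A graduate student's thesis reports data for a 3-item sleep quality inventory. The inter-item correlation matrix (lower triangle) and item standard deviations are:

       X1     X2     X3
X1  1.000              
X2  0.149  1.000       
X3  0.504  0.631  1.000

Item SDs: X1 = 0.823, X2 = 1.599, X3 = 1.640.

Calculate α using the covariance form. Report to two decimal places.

α = 0.69

Σσ²ᵢ = 0.823² + 1.599² + 1.640² = 5.9237
Covariances σ_ij = r_ij · s_i · s_j:
  σ(X1,X2) = 0.149 × 0.823 × 1.599 = 0.1961
  σ(X1,X3) = 0.504 × 0.823 × 1.640 = 0.6803
  σ(X2,X3) = 0.631 × 1.599 × 1.640 = 1.6547
σ²_T = Σσ²ᵢ + 2·Σσ_ij = 5.9237 + 2 × 2.5311 = 10.9859
α = (3/2)·(1 − 5.9237/10.9859) = 0.69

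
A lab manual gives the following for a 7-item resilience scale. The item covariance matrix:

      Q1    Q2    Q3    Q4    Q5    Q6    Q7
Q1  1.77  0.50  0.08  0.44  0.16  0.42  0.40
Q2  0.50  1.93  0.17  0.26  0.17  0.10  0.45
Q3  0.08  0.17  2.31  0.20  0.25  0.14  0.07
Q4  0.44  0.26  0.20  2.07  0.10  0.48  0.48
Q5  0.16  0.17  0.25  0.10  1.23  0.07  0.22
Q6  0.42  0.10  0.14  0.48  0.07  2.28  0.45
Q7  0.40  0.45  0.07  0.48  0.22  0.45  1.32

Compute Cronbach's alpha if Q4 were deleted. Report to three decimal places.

Cronbach's alpha = 0.483

Remaining items: Q1, Q2, Q3, Q5, Q6, Q7 (k = 6).
Σσᵢ² = 1.77 + 1.93 + 2.31 + 1.23 + 2.28 + 1.32 = 10.84
σ²_total = 10.84 + 2 × 3.65 = 18.14
α (item deleted) = (6/5)·(1 − 10.84/18.14) = 0.483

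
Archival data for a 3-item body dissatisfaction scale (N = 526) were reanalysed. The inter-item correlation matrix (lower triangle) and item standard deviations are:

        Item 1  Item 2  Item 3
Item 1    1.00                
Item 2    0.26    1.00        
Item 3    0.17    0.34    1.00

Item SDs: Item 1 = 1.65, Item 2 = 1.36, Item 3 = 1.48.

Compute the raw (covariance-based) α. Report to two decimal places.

Σσ²ᵢ = 1.65² + 1.36² + 1.48² = 6.7625
Covariances σ_ij = r_ij · s_i · s_j:
  σ(Item 1,Item 2) = 0.26 × 1.65 × 1.36 = 0.5834
  σ(Item 1,Item 3) = 0.17 × 1.65 × 1.48 = 0.4151
  σ(Item 2,Item 3) = 0.34 × 1.36 × 1.48 = 0.6844
σ²_T = Σσ²ᵢ + 2·Σσ_ij = 6.7625 + 2 × 1.6829 = 10.1283
α = (3/2)·(1 − 6.7625/10.1283) = 0.50

α = 0.50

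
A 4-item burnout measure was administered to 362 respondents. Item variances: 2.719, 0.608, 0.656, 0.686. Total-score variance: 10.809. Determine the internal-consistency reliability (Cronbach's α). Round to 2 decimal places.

ΣVar(i) = 2.719 + 0.608 + 0.656 + 0.686 = 4.669
α = (k/(k−1))·(1 − ΣVar(i)/Var(T)) = (4/3)·(1 − 4.669/10.809) = 0.76

α = 0.76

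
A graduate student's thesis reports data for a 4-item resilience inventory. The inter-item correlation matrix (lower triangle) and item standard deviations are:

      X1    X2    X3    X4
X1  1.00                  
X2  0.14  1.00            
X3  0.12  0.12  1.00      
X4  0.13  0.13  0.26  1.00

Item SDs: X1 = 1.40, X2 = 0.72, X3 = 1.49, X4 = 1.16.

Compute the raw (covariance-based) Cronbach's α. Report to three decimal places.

Σσ²ᵢ = 1.40² + 0.72² + 1.49² + 1.16² = 6.0441
Covariances σ_ij = r_ij · s_i · s_j:
  σ(X1,X2) = 0.14 × 1.40 × 0.72 = 0.1411
  σ(X1,X3) = 0.12 × 1.40 × 1.49 = 0.2503
  σ(X1,X4) = 0.13 × 1.40 × 1.16 = 0.2111
  σ(X2,X3) = 0.12 × 0.72 × 1.49 = 0.1287
  σ(X2,X4) = 0.13 × 0.72 × 1.16 = 0.1086
  σ(X3,X4) = 0.26 × 1.49 × 1.16 = 0.4494
σ²_T = Σσ²ᵢ + 2·Σσ_ij = 6.0441 + 2 × 1.2892 = 8.6225
α = (4/3)·(1 − 6.0441/8.6225) = 0.399

Cronbach's α = 0.399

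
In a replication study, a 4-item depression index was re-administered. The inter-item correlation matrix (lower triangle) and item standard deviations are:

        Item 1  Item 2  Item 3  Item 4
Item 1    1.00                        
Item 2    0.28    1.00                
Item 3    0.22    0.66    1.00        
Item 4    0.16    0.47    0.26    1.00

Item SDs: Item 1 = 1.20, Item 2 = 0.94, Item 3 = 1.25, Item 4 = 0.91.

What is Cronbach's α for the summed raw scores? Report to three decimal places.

Cronbach's α = 0.658

Σσ²ᵢ = 1.20² + 0.94² + 1.25² + 0.91² = 4.7142
Covariances σ_ij = r_ij · s_i · s_j:
  σ(Item 1,Item 2) = 0.28 × 1.20 × 0.94 = 0.3158
  σ(Item 1,Item 3) = 0.22 × 1.20 × 1.25 = 0.3300
  σ(Item 1,Item 4) = 0.16 × 1.20 × 0.91 = 0.1747
  σ(Item 2,Item 3) = 0.66 × 0.94 × 1.25 = 0.7755
  σ(Item 2,Item 4) = 0.47 × 0.94 × 0.91 = 0.4020
  σ(Item 3,Item 4) = 0.26 × 1.25 × 0.91 = 0.2958
σ²_T = Σσ²ᵢ + 2·Σσ_ij = 4.7142 + 2 × 2.2938 = 9.3018
α = (4/3)·(1 − 4.7142/9.3018) = 0.658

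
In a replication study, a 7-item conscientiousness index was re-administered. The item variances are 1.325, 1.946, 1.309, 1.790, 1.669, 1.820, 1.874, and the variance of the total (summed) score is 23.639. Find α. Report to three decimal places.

sum of item variances = 1.325 + 1.946 + 1.309 + 1.790 + 1.669 + 1.820 + 1.874 = 11.733
α = (k/(k−1))·(1 − sum of item variances/σ²_T) = (7/6)·(1 − 11.733/23.639) = 0.588

α = 0.588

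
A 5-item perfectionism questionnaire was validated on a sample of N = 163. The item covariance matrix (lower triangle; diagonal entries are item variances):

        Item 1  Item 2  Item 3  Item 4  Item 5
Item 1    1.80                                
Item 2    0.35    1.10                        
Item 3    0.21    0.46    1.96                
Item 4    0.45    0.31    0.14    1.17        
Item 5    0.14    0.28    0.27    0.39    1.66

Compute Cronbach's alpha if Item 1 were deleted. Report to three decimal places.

Remaining items: Item 2, Item 3, Item 4, Item 5 (k = 4).
Σσ²ᵢ = 1.10 + 1.96 + 1.17 + 1.66 = 5.89
σ²_total = 5.89 + 2 × 1.85 = 9.59
α (item deleted) = (4/3)·(1 − 5.89/9.59) = 0.514

Cronbach's alpha = 0.514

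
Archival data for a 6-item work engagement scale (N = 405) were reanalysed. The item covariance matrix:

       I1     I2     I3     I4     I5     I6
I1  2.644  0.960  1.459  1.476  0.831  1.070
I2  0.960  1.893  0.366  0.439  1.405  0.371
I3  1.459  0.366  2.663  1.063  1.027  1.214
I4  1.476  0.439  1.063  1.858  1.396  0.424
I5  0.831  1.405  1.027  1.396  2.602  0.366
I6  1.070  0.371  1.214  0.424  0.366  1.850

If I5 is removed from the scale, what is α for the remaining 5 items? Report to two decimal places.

Remaining items: I1, I2, I3, I4, I6 (k = 5).
Σσ²ᵢ = 2.644 + 1.893 + 2.663 + 1.858 + 1.850 = 10.908
Var(T) = 10.908 + 2 × 8.842 = 28.592
α (item deleted) = (5/4)·(1 − 10.908/28.592) = 0.77

α = 0.77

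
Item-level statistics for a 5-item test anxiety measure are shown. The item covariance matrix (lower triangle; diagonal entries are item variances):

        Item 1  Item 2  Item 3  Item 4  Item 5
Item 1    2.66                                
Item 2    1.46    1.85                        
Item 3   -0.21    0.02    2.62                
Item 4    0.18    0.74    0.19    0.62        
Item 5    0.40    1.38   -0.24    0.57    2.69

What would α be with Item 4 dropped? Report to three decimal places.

Remaining items: Item 1, Item 2, Item 3, Item 5 (k = 4).
sum of item variances = 2.66 + 1.85 + 2.62 + 2.69 = 9.82
σ²_total = 9.82 + 2 × 2.81 = 15.44
α (item deleted) = (4/3)·(1 − 9.82/15.44) = 0.485

α = 0.485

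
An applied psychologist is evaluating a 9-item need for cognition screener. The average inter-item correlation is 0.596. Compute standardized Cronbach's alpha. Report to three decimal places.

standardized Cronbach's alpha = 0.930

Standardized α = k·r̄ / (1 + (k−1)·r̄) = 9 × 0.596 / (1 + 8 × 0.596)
  = 5.3640 / 5.7680 = 0.930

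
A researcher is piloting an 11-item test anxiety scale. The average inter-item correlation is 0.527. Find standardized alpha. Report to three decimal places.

Standardized α = k·r̄ / (1 + (k−1)·r̄) = 11 × 0.527 / (1 + 10 × 0.527)
  = 5.7970 / 6.2700 = 0.925

standardized alpha = 0.925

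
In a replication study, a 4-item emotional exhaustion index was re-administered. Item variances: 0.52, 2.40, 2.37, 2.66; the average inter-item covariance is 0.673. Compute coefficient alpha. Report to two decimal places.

sum of item variances = 0.52 + 2.40 + 2.37 + 2.66 = 7.95
Sum of the 6 distinct covariances = 6 × 0.673 = 4.038
σ²_T = sum of item variances + 2·Σcov = 7.95 + 2 × 4.038 = 16.026
α = (4/3)·(1 − 7.95/16.026) = 0.67

α = 0.67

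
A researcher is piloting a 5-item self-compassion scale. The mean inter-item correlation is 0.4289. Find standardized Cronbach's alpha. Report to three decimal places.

standardized Cronbach's alpha = 0.790

Standardized α = k·r̄ / (1 + (k−1)·r̄) = 5 × 0.4289 / (1 + 4 × 0.4289)
  = 2.1445 / 2.7156 = 0.790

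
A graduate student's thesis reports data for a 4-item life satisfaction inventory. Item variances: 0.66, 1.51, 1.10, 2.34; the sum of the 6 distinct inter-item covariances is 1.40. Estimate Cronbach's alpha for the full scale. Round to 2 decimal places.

α = 0.44

Σσ²ᵢ = 0.66 + 1.51 + 1.10 + 2.34 = 5.61
Sum of distinct covariances = 1.40
total variance = Σσ²ᵢ + 2·Σcov = 5.61 + 2 × 1.40 = 8.41
α = (4/3)·(1 − 5.61/8.41) = 0.44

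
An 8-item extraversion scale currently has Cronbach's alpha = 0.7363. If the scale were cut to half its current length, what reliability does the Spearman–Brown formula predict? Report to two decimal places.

predicted reliability = 0.58

Length factor m = 1/2
α' = m·α / (1 − (1−m)·α)
   = 1/2 × 0.7363 / (1 − (1 − 1/2) × 0.7363)
   = 0.3681 / 0.6319 = 0.58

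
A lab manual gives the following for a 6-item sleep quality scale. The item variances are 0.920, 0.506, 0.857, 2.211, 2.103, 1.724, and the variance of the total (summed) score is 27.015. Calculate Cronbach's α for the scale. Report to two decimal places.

α = 0.83

Σσᵢ² = 0.920 + 0.506 + 0.857 + 2.211 + 2.103 + 1.724 = 8.321
α = (k/(k−1))·(1 − Σσᵢ²/Var(T)) = (6/5)·(1 − 8.321/27.015) = 0.83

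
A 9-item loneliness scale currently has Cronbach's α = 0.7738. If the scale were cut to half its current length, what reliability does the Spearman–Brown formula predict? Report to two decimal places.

Length factor m = 1/2
α' = m·α / (1 − (1−m)·α)
   = 1/2 × 0.7738 / (1 − (1 − 1/2) × 0.7738)
   = 0.3869 / 0.6131 = 0.63

predicted reliability = 0.63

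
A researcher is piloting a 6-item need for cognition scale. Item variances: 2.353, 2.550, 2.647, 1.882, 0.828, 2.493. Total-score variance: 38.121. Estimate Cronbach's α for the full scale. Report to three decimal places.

Σσᵢ² = 2.353 + 2.550 + 2.647 + 1.882 + 0.828 + 2.493 = 12.753
α = (k/(k−1))·(1 − Σσᵢ²/σ²_T) = (6/5)·(1 − 12.753/38.121) = 0.799

Cronbach's α = 0.799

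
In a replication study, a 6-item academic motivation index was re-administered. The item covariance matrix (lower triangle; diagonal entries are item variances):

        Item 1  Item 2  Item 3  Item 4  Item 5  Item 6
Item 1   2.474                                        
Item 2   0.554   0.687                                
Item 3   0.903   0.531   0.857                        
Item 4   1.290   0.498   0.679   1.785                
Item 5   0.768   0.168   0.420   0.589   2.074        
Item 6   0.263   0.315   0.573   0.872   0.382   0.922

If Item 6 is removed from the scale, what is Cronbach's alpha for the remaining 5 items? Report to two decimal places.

Remaining items: Item 1, Item 2, Item 3, Item 4, Item 5 (k = 5).
ΣVar(i) = 2.474 + 0.687 + 0.857 + 1.785 + 2.074 = 7.877
Var(T) = 7.877 + 2 × 6.400 = 20.677
α (item deleted) = (5/4)·(1 − 7.877/20.677) = 0.77

α = 0.77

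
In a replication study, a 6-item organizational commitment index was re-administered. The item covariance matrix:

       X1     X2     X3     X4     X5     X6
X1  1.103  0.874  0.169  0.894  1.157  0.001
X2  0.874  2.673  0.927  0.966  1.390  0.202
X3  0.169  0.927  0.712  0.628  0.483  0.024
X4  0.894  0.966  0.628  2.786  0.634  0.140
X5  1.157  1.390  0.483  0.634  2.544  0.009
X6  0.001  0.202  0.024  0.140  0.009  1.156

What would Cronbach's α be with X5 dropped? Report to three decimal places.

Cronbach's α = 0.667

Remaining items: X1, X2, X3, X4, X6 (k = 5).
Σσᵢ² = 1.103 + 2.673 + 0.712 + 2.786 + 1.156 = 8.430
σ²_total = 8.430 + 2 × 4.825 = 18.080
α (item deleted) = (5/4)·(1 − 8.430/18.080) = 0.667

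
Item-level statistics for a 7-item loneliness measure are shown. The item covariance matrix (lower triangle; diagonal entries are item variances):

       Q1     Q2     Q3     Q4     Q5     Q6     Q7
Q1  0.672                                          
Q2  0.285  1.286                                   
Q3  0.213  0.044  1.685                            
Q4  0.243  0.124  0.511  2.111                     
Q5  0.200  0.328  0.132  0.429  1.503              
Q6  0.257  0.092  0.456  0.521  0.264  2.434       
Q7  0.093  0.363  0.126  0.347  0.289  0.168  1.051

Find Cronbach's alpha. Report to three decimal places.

α = 0.589

Σσ²ᵢ = 0.672 + 1.286 + 1.685 + 2.111 + 1.503 + 2.434 + 1.051 = 10.742
Σ_{i<j} σ_ij = 5.485
σ²_T = 10.742 + 2 × 5.485 = 21.712
α = (k/(k−1))·(1 − Σσ²ᵢ/σ²_T) = (7/6)·(1 − 10.742/21.712) = 0.589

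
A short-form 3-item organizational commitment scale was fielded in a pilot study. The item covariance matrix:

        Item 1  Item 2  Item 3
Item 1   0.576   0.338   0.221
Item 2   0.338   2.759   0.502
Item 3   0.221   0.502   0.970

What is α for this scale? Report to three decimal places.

Σσᵢ² = 0.576 + 2.759 + 0.970 = 4.305
Σ_{i<j} σ_ij = 1.061
Var(T) = 4.305 + 2 × 1.061 = 6.427
α = (k/(k−1))·(1 − Σσᵢ²/Var(T)) = (3/2)·(1 − 4.305/6.427) = 0.495

α = 0.495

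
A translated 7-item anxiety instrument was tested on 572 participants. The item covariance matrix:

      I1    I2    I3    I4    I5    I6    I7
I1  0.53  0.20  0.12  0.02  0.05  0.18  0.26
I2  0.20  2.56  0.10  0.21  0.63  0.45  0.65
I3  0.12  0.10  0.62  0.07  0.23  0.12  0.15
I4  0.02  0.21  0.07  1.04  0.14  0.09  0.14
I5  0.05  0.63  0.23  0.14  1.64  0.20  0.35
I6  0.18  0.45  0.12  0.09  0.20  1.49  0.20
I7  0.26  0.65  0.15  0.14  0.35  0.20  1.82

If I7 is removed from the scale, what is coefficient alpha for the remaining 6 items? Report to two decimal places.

α = 0.50

Remaining items: I1, I2, I3, I4, I5, I6 (k = 6).
Σσ²ᵢ = 0.53 + 2.56 + 0.62 + 1.04 + 1.64 + 1.49 = 7.88
σ²_total = 7.88 + 2 × 2.81 = 13.50
α (item deleted) = (6/5)·(1 − 7.88/13.50) = 0.50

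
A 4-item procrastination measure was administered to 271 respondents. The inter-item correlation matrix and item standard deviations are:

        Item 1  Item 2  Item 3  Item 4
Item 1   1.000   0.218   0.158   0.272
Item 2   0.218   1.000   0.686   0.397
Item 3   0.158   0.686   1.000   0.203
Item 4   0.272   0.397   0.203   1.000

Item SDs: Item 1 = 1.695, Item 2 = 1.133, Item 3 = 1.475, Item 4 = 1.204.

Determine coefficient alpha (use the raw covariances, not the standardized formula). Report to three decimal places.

coefficient alpha = 0.623

Σσ²ᵢ = 1.695² + 1.133² + 1.475² + 1.204² = 7.7820
Covariances σ_ij = r_ij · s_i · s_j:
  σ(Item 1,Item 2) = 0.218 × 1.695 × 1.133 = 0.4187
  σ(Item 1,Item 3) = 0.158 × 1.695 × 1.475 = 0.3950
  σ(Item 1,Item 4) = 0.272 × 1.695 × 1.204 = 0.5551
  σ(Item 2,Item 3) = 0.686 × 1.133 × 1.475 = 1.1464
  σ(Item 2,Item 4) = 0.397 × 1.133 × 1.204 = 0.5416
  σ(Item 3,Item 4) = 0.203 × 1.475 × 1.204 = 0.3605
σ²_T = Σσ²ᵢ + 2·Σσ_ij = 7.7820 + 2 × 3.4173 = 14.6166
α = (4/3)·(1 − 7.7820/14.6166) = 0.623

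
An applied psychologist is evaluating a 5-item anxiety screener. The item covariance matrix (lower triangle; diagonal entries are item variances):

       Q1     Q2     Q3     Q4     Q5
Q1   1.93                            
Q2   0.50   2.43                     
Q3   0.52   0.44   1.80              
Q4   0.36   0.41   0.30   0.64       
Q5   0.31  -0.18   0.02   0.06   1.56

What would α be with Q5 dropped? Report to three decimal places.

α = 0.569

Remaining items: Q1, Q2, Q3, Q4 (k = 4).
sum of item variances = 1.93 + 2.43 + 1.80 + 0.64 = 6.80
total variance = 6.80 + 2 × 2.53 = 11.86
α (item deleted) = (4/3)·(1 − 6.80/11.86) = 0.569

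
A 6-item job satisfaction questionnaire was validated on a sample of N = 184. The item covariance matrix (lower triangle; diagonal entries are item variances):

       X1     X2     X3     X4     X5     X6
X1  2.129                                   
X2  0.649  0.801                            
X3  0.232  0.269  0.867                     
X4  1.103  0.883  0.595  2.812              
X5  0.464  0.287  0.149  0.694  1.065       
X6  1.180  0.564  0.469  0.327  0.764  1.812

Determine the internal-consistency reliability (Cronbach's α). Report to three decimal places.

Σσ²ᵢ = 2.129 + 0.801 + 0.867 + 2.812 + 1.065 + 1.812 = 9.486
Sum of off-diagonal covariances = 8.629
σ²_total = 9.486 + 2 × 8.629 = 26.744
α = (k/(k−1))·(1 − Σσ²ᵢ/σ²_total) = (6/5)·(1 − 9.486/26.744) = 0.774

Cronbach's α = 0.774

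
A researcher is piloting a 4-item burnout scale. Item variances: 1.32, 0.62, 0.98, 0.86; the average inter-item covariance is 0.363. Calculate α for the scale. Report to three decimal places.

α = 0.714

sum of item variances = 1.32 + 0.62 + 0.98 + 0.86 = 3.78
Sum of the 6 distinct covariances = 6 × 0.363 = 2.178
σ²_T = sum of item variances + 2·Σcov = 3.78 + 2 × 2.178 = 8.136
α = (4/3)·(1 − 3.78/8.136) = 0.714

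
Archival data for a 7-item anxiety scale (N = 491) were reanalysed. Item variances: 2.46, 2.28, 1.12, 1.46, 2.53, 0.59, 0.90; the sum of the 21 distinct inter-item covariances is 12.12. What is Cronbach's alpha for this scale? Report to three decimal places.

Cronbach's alpha = 0.795

sum of item variances = 2.46 + 2.28 + 1.12 + 1.46 + 2.53 + 0.59 + 0.90 = 11.34
Sum of distinct covariances = 12.12
total variance = sum of item variances + 2·Σcov = 11.34 + 2 × 12.12 = 35.58
α = (7/6)·(1 − 11.34/35.58) = 0.795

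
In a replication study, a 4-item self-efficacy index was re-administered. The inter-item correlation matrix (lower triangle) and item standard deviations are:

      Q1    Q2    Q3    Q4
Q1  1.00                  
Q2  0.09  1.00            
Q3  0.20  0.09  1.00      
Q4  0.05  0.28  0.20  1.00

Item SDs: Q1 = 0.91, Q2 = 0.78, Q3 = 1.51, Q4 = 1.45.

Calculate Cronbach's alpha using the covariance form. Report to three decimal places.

Cronbach's alpha = 0.404

Σσ²ᵢ = 0.91² + 0.78² + 1.51² + 1.45² = 5.8191
Covariances σ_ij = r_ij · s_i · s_j:
  σ(Q1,Q2) = 0.09 × 0.91 × 0.78 = 0.0639
  σ(Q1,Q3) = 0.20 × 0.91 × 1.51 = 0.2748
  σ(Q1,Q4) = 0.05 × 0.91 × 1.45 = 0.0660
  σ(Q2,Q3) = 0.09 × 0.78 × 1.51 = 0.1060
  σ(Q2,Q4) = 0.28 × 0.78 × 1.45 = 0.3167
  σ(Q3,Q4) = 0.20 × 1.51 × 1.45 = 0.4379
σ²_T = Σσ²ᵢ + 2·Σσ_ij = 5.8191 + 2 × 1.2653 = 8.3497
α = (4/3)·(1 − 5.8191/8.3497) = 0.404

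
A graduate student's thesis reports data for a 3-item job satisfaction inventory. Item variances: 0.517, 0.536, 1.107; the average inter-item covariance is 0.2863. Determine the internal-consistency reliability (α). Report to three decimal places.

sum of item variances = 0.517 + 0.536 + 1.107 = 2.160
Sum of the 3 distinct covariances = 3 × 0.2863 = 0.8589
σ²_T = sum of item variances + 2·Σcov = 2.160 + 2 × 0.8589 = 3.8778
α = (3/2)·(1 − 2.160/3.8778) = 0.664

α = 0.664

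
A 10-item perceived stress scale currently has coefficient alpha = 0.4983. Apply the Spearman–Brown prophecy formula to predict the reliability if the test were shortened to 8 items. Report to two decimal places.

predicted reliability = 0.44

Length factor m = 8/10 = 0.8000
α' = m·α / (1 − (1−m)·α)
   = 8/10 × 0.4983 / (1 − (1 − 8/10) × 0.4983)
   = 0.3986 / 0.9003 = 0.44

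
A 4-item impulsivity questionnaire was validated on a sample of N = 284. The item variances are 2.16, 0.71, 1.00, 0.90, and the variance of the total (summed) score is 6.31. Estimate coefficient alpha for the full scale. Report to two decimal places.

coefficient alpha = 0.33

Σσ²ᵢ = 2.16 + 0.71 + 1.00 + 0.90 = 4.77
α = (k/(k−1))·(1 − Σσ²ᵢ/σ²_T) = (4/3)·(1 − 4.77/6.31) = 0.33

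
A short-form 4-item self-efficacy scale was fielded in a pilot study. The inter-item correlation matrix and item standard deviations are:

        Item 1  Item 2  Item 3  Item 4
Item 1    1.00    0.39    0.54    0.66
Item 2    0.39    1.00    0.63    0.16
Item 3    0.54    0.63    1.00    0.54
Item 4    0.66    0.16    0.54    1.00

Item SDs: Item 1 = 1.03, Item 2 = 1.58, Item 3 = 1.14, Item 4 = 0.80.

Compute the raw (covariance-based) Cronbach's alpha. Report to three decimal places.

Σσ²ᵢ = 1.03² + 1.58² + 1.14² + 0.80² = 5.4969
Covariances σ_ij = r_ij · s_i · s_j:
  σ(Item 1,Item 2) = 0.39 × 1.03 × 1.58 = 0.6347
  σ(Item 1,Item 3) = 0.54 × 1.03 × 1.14 = 0.6341
  σ(Item 1,Item 4) = 0.66 × 1.03 × 0.80 = 0.5438
  σ(Item 2,Item 3) = 0.63 × 1.58 × 1.14 = 1.1348
  σ(Item 2,Item 4) = 0.16 × 1.58 × 0.80 = 0.2022
  σ(Item 3,Item 4) = 0.54 × 1.14 × 0.80 = 0.4925
σ²_T = Σσ²ᵢ + 2·Σσ_ij = 5.4969 + 2 × 3.6421 = 12.7811
α = (4/3)·(1 − 5.4969/12.7811) = 0.760

α = 0.760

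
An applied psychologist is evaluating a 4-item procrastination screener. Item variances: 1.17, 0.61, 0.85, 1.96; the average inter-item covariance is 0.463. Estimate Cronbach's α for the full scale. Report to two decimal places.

ΣVar(i) = 1.17 + 0.61 + 0.85 + 1.96 = 4.59
Sum of the 6 distinct covariances = 6 × 0.463 = 2.778
Var(T) = ΣVar(i) + 2·Σcov = 4.59 + 2 × 2.778 = 10.146
α = (4/3)·(1 − 4.59/10.146) = 0.73

Cronbach's α = 0.73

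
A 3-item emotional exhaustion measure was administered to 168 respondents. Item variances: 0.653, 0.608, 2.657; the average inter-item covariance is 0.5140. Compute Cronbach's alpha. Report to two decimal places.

Cronbach's alpha = 0.66

Σσ²ᵢ = 0.653 + 0.608 + 2.657 = 3.918
Sum of the 3 distinct covariances = 3 × 0.5140 = 1.5420
Var(T) = Σσ²ᵢ + 2·Σcov = 3.918 + 2 × 1.5420 = 7.0020
α = (3/2)·(1 − 3.918/7.0020) = 0.66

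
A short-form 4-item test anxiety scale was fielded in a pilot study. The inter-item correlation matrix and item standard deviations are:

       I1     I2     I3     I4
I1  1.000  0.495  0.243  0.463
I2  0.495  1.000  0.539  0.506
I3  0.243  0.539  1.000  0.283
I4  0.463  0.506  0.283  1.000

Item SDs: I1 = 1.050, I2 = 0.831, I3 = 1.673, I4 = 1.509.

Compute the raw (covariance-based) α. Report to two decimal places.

α = 0.69

Σσ²ᵢ = 1.050² + 0.831² + 1.673² + 1.509² = 6.8691
Covariances σ_ij = r_ij · s_i · s_j:
  σ(I1,I2) = 0.495 × 1.050 × 0.831 = 0.4319
  σ(I1,I3) = 0.243 × 1.050 × 1.673 = 0.4269
  σ(I1,I4) = 0.463 × 1.050 × 1.509 = 0.7336
  σ(I2,I3) = 0.539 × 0.831 × 1.673 = 0.7494
  σ(I2,I4) = 0.506 × 0.831 × 1.509 = 0.6345
  σ(I3,I4) = 0.283 × 1.673 × 1.509 = 0.7144
σ²_T = Σσ²ᵢ + 2·Σσ_ij = 6.8691 + 2 × 3.6907 = 14.2505
α = (4/3)·(1 − 6.8691/14.2505) = 0.69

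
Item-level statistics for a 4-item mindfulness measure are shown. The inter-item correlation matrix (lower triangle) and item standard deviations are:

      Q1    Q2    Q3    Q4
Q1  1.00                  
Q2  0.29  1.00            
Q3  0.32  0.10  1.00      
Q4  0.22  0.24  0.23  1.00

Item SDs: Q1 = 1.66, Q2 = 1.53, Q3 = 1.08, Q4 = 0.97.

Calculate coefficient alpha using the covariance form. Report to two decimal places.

coefficient alpha = 0.54

Σσ²ᵢ = 1.66² + 1.53² + 1.08² + 0.97² = 7.2038
Covariances σ_ij = r_ij · s_i · s_j:
  σ(Q1,Q2) = 0.29 × 1.66 × 1.53 = 0.7365
  σ(Q1,Q3) = 0.32 × 1.66 × 1.08 = 0.5737
  σ(Q1,Q4) = 0.22 × 1.66 × 0.97 = 0.3542
  σ(Q2,Q3) = 0.10 × 1.53 × 1.08 = 0.1652
  σ(Q2,Q4) = 0.24 × 1.53 × 0.97 = 0.3562
  σ(Q3,Q4) = 0.23 × 1.08 × 0.97 = 0.2409
σ²_T = Σσ²ᵢ + 2·Σσ_ij = 7.2038 + 2 × 2.4267 = 12.0572
α = (4/3)·(1 − 7.2038/12.0572) = 0.54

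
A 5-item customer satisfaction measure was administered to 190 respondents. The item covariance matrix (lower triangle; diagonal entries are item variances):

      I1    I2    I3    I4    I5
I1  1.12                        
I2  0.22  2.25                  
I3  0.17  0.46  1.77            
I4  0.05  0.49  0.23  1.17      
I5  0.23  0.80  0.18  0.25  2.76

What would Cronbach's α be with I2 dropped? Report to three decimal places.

Cronbach's α = 0.327

Remaining items: I1, I3, I4, I5 (k = 4).
Σσ²ᵢ = 1.12 + 1.77 + 1.17 + 2.76 = 6.82
total variance = 6.82 + 2 × 1.11 = 9.04
α (item deleted) = (4/3)·(1 − 6.82/9.04) = 0.327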